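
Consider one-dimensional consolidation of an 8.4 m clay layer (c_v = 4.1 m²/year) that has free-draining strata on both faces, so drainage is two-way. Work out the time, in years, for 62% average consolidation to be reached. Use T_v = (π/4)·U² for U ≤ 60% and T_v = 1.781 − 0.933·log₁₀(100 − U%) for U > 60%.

Drainage path length: H_d = H/2 = 4.2 m (double drainage).
U > 60%: T_v = 1.781 − 0.933·log₁₀(100 − 62) = 0.30706.
t = T_v·H_d²/c_v = 0.30706×4.2²/4.1 = 1.321 years.

t ≈ 1.32 years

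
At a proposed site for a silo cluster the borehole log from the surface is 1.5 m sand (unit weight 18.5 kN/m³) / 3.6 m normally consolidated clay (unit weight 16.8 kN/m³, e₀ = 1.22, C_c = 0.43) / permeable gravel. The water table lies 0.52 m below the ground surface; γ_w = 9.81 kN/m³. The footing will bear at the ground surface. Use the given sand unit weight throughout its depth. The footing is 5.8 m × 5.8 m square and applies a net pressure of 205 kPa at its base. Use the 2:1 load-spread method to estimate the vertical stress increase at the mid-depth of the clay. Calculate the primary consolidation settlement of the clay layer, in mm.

S_c ≈ 397 mm

Mid-depth of clay below the ground surface: z = 1.5 + 3.6/2 = 3.3 m.
Total vertical stress at mid-clay: σ_v = 18.5×1.5 + 16.8×1.8 = 57.99 kPa.
Pore pressure: u = 9.81×(3.3 − 0.52) = 27.272 kPa.
Initial effective stress: σ'_0 = σ_v − u = 57.99 − 27.272 = 30.718 kPa.
Stress increase at mid-clay by the 2:1 spreading method:
Δσ = qBL/((B+z)(L+z)) = 205×5.8×5.8/((5.8+3.3)(5.8+3.3)) = 83.277 kPa
Final effective stress: σ'_f = σ'_0 + Δσ = 30.718 + 83.277 = 114 kPa.
Normally consolidated clay, so the full stress increment lies on the virgin compression line:
S_c = C_c·H/(1+e₀)·log₁₀(σ'_f/σ'_0) = 0.43×3.6/(1+1.22)×log₁₀(114/30.718)
    = 0.6973 × 0.56951 = 0.3971 m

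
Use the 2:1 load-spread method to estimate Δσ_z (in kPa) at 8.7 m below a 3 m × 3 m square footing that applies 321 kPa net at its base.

By the 2:1 method the load spreads at 1 horizontal : 2 vertical, so at depth z the loaded area has grown by z in each plan dimension:
Δσ = qBL/((B+z)(L+z)) = 321×3×3/((3+8.7)(3+8.7)) = 21.105 kPa

Δσ_z ≈ 21.1 kPa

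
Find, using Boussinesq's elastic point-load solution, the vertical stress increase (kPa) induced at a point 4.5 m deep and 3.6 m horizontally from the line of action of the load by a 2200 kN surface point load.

Boussinesq vertical stress below a point load on an elastic half-space:
Δσ_z = 3P/(2πz²) · [1 + (r/z)²]^(−5/2)
r/z = 3.6/4.5 = 0.8; [1+(r/z)²]^(−5/2) = 0.29033.
Δσ_z = 3×2200/(2π×4.5²) × 0.29033 = 51.873 × 0.29033 = 15.06 kPa

Δσ_z ≈ 15.1 kPa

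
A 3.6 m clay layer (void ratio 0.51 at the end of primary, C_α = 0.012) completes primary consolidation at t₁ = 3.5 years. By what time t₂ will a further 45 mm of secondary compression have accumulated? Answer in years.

t₂ ≈ 131 years

S_s = C_α·H/(1+e_p)·log₁₀(t₂/t₁) ⇒ log₁₀(t₂/t₁) = S_s·(1+e_p)/(C_α·H).
log₁₀(t₂/t₁) = 0.045 × (1+0.51) / (0.012×3.6) = 1.573
t₂ = t₁ × 10^1.573 = 3.5 × 37.4 = 130.9 years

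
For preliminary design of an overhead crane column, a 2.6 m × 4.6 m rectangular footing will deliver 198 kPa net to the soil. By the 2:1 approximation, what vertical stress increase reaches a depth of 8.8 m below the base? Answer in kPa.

By the 2:1 method the load spreads at 1 horizontal : 2 vertical, so at depth z the loaded area has grown by z in each plan dimension:
Δσ = qBL/((B+z)(L+z)) = 198×2.6×4.6/((2.6+8.8)(4.6+8.8)) = 15.502 kPa

Δσ_z ≈ 15.5 kPa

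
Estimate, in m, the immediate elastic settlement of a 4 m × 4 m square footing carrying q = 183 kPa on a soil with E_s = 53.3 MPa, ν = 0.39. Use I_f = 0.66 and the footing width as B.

S_e ≈ 0.00769 m

Immediate (elastic) settlement: S_e = q·B·(1−ν²)/E_s · I_f.
E_s = 53.3 MPa = 53300 kPa.
S_e = 183 × 4 × (1 − 0.39²) / 53300 × 0.66
    = 183 × 4 × 0.8479 / 53300 × 0.66
    = 0.007686 m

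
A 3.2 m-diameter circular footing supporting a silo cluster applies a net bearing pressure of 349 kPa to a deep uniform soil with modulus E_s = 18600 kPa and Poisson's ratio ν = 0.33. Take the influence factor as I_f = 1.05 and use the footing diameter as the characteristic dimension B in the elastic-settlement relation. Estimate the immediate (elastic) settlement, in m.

Immediate (elastic) settlement: S_e = q·B·(1−ν²)/E_s · I_f.
S_e = 349 × 3.2 × (1 − 0.33²) / 18600 × 1.05
    = 349 × 3.2 × 0.8911 / 18600 × 1.05
    = 0.05618 m

S_e ≈ 0.0562 m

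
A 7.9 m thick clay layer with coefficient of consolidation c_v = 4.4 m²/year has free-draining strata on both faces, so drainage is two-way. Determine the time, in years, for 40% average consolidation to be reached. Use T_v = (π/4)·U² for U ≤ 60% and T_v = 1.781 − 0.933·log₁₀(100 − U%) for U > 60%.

t ≈ 0.446 years

Drainage path length: H_d = H/2 = 3.95 m (double drainage).
U ≤ 60%: T_v = (π/4)·U² = (π/4)×0.4² = 0.12566.
t = T_v·H_d²/c_v = 0.12566×3.95²/4.4 = 0.4456 years.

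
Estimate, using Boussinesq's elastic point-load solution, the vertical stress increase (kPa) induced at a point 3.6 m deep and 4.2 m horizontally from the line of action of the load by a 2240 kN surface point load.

Boussinesq vertical stress below a point load on an elastic half-space:
Δσ_z = 3P/(2πz²) · [1 + (r/z)²]^(−5/2)
r/z = 4.2/3.6 = 1.1667; [1+(r/z)²]^(−5/2) = 0.11674.
Δσ_z = 3×2240/(2π×3.6²) × 0.11674 = 82.525 × 0.11674 = 9.634 kPa

Δσ_z ≈ 9.63 kPa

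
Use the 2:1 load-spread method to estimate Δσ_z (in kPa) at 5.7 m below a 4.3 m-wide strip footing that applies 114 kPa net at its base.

Δσ_z ≈ 49 kPa

By the 2:1 method the load spreads at 1 horizontal : 2 vertical, so at depth z the loaded area has grown by z in each plan dimension:
Δσ = qB/(B+z) = 114×4.3/(4.3+5.7) = 49.02 kPa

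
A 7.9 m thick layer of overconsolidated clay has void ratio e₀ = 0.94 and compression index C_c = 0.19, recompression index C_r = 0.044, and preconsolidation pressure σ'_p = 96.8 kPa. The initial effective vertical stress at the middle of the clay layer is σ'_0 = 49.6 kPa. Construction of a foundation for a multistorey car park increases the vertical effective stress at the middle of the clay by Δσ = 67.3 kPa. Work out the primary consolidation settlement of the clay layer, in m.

S_c ≈ 0.115 m

Final effective stress: σ'_f = 49.6 + 67.3 = 116.9 kPa.
σ'_f = 116.9 > σ'_p = 96.8 kPa, so the stress path crosses the preconsolidation pressure — recompression up to σ'_p, then virgin compression beyond:
S_c = H/(1+e₀)·[C_r·log₁₀(σ'_p/σ'_0) + C_c·log₁₀(σ'_f/σ'_p)]
    = 7.9/1.94 × [0.044×log₁₀(96.8/49.6) + 0.19×log₁₀(116.9/96.8)]
    = 4.0722 × [0.012777 + 0.015568] = 0.1154 m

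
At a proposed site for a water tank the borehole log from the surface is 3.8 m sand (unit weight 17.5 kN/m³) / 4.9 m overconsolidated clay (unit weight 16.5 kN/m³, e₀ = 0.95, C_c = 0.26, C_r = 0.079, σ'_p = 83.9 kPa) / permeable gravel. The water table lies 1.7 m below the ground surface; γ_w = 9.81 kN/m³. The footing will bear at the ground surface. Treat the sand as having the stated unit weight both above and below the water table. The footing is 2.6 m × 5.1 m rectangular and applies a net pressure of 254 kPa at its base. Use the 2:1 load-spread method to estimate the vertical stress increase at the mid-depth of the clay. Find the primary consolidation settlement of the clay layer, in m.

S_c ≈ 0.0634 m

Mid-depth of clay below the ground surface: z = 3.8 + 4.9/2 = 6.25 m.
Total vertical stress at mid-clay: σ_v = 17.5×3.8 + 16.5×2.45 = 106.93 kPa.
Pore pressure: u = 9.81×(6.25 − 1.7) = 44.636 kPa.
Initial effective stress: σ'_0 = σ_v − u = 106.93 − 44.636 = 62.294 kPa.
Stress increase at mid-clay by the 2:1 spreading method:
Δσ = qBL/((B+z)(L+z)) = 254×2.6×5.1/((2.6+6.25)(5.1+6.25)) = 33.53 kPa
Final effective stress: σ'_f = 62.294 + 33.53 = 95.824 kPa.
σ'_f = 95.824 > σ'_p = 83.9 kPa, so the stress path crosses the preconsolidation pressure — recompression up to σ'_p, then virgin compression beyond:
S_c = H/(1+e₀)·[C_r·log₁₀(σ'_p/σ'_0) + C_c·log₁₀(σ'_f/σ'_p)]
    = 4.9/1.95 × [0.079×log₁₀(83.9/62.294) + 0.26×log₁₀(95.824/83.9)]
    = 2.5128 × [0.010216 + 0.015005] = 0.06338 m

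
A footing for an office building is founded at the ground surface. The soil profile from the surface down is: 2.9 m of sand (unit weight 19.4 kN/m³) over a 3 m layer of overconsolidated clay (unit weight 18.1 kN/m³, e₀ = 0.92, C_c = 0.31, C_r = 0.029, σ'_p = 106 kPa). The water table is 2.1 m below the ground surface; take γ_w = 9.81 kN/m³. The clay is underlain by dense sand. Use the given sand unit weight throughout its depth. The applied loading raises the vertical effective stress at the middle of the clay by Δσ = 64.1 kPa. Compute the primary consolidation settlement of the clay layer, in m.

S_c ≈ 0.0455 m

Mid-depth of clay below the ground surface: z = 2.9 + 3/2 = 4.4 m.
Total vertical stress at mid-clay: σ_v = 19.4×2.9 + 18.1×1.5 = 83.41 kPa.
Pore pressure: u = 9.81×(4.4 − 2.1) = 22.563 kPa.
Initial effective stress: σ'_0 = σ_v − u = 83.41 − 22.563 = 60.847 kPa.
Final effective stress: σ'_f = 60.847 + 64.1 = 124.95 kPa.
σ'_f = 124.95 > σ'_p = 106 kPa, so the stress path crosses the preconsolidation pressure — recompression up to σ'_p, then virgin compression beyond:
S_c = H/(1+e₀)·[C_r·log₁₀(σ'_p/σ'_0) + C_c·log₁₀(σ'_f/σ'_p)]
    = 3/1.92 × [0.029×log₁₀(106/60.847) + 0.31×log₁₀(124.95/106)]
    = 1.5625 × [0.0069909 + 0.022143] = 0.04552 m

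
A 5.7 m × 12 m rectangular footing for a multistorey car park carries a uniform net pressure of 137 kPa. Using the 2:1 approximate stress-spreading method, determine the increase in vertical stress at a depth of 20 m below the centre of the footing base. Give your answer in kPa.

Δσ_z ≈ 11.4 kPa

By the 2:1 method the load spreads at 1 horizontal : 2 vertical, so at depth z the loaded area has grown by z in each plan dimension:
Δσ = qBL/((B+z)(L+z)) = 137×5.7×12/((5.7+20)(12+20)) = 11.394 kPa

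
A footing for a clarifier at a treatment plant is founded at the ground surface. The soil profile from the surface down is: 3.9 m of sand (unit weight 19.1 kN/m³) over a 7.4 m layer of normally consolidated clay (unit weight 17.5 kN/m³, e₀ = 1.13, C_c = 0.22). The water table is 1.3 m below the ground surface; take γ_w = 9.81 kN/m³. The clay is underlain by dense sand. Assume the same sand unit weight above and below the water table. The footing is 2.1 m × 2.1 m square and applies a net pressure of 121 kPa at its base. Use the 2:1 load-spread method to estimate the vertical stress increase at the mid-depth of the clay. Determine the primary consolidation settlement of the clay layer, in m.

S_c ≈ 0.0235 m

Mid-depth of clay below the ground surface: z = 3.9 + 7.4/2 = 7.6 m.
Total vertical stress at mid-clay: σ_v = 19.1×3.9 + 17.5×3.7 = 139.24 kPa.
Pore pressure: u = 9.81×(7.6 − 1.3) = 61.803 kPa.
Initial effective stress: σ'_0 = σ_v − u = 139.24 − 61.803 = 77.437 kPa.
Stress increase at mid-clay by the 2:1 spreading method:
Δσ = qBL/((B+z)(L+z)) = 121×2.1×2.1/((2.1+7.6)(2.1+7.6)) = 5.6713 kPa
Final effective stress: σ'_f = σ'_0 + Δσ = 77.437 + 5.6713 = 83.108 kPa.
Normally consolidated clay, so the full stress increment lies on the virgin compression line:
S_c = C_c·H/(1+e₀)·log₁₀(σ'_f/σ'_0) = 0.22×7.4/(1+1.13)×log₁₀(83.108/77.437)
    = 0.76432 × 0.030694 = 0.02346 m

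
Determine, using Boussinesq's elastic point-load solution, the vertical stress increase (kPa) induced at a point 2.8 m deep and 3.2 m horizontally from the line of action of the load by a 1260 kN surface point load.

Boussinesq vertical stress below a point load on an elastic half-space:
Δσ_z = 3P/(2πz²) · [1 + (r/z)²]^(−5/2)
r/z = 3.2/2.8 = 1.1429; [1+(r/z)²]^(−5/2) = 0.12382.
Δσ_z = 3×1260/(2π×2.8²) × 0.12382 = 76.735 × 0.12382 = 9.501 kPa

Δσ_z ≈ 9.5 kPa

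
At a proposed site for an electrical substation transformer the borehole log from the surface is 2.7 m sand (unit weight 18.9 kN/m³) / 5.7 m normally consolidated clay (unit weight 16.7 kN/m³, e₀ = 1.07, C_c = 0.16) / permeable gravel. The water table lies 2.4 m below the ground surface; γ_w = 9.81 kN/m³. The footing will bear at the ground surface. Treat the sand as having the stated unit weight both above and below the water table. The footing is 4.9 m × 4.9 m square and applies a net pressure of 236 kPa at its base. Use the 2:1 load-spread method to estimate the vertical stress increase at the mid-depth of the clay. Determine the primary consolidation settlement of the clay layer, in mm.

Mid-depth of clay below the ground surface: z = 2.7 + 5.7/2 = 5.55 m.
Total vertical stress at mid-clay: σ_v = 18.9×2.7 + 16.7×2.85 = 98.625 kPa.
Pore pressure: u = 9.81×(5.55 − 2.4) = 30.902 kPa.
Initial effective stress: σ'_0 = σ_v − u = 98.625 − 30.902 = 67.723 kPa.
Stress increase at mid-clay by the 2:1 spreading method:
Δσ = qBL/((B+z)(L+z)) = 236×4.9×4.9/((4.9+5.55)(4.9+5.55)) = 51.889 kPa
Final effective stress: σ'_f = σ'_0 + Δσ = 67.723 + 51.889 = 119.61 kPa.
Normally consolidated clay, so the full stress increment lies on the virgin compression line:
S_c = C_c·H/(1+e₀)·log₁₀(σ'_f/σ'_0) = 0.16×5.7/(1+1.07)×log₁₀(119.61/67.723)
    = 0.44058 × 0.24703 = 0.1088 m

S_c ≈ 109 mm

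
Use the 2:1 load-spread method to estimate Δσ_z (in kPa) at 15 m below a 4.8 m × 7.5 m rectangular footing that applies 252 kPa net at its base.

By the 2:1 method the load spreads at 1 horizontal : 2 vertical, so at depth z the loaded area has grown by z in each plan dimension:
Δσ = qBL/((B+z)(L+z)) = 252×4.8×7.5/((4.8+15)(7.5+15)) = 20.364 kPa

Δσ_z ≈ 20.4 kPa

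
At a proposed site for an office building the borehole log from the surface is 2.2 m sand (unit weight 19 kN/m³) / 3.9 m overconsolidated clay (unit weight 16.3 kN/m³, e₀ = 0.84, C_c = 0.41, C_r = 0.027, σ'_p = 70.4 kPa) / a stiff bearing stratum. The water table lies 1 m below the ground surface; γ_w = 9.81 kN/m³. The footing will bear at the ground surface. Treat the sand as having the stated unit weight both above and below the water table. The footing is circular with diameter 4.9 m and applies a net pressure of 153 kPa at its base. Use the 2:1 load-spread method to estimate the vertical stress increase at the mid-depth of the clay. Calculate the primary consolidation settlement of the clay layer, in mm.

Mid-depth of clay below the ground surface: z = 2.2 + 3.9/2 = 4.15 m.
Total vertical stress at mid-clay: σ_v = 19×2.2 + 16.3×1.95 = 73.585 kPa.
Pore pressure: u = 9.81×(4.15 − 1) = 30.902 kPa.
Initial effective stress: σ'_0 = σ_v − u = 73.585 − 30.902 = 42.683 kPa.
Stress increase at mid-clay by the 2:1 spreading method:
Δσ ≈ qD²/(D+z)² = 153×4.9²/(4.9+4.15)² = 44.852 kPa
Final effective stress: σ'_f = 42.683 + 44.852 = 87.535 kPa.
σ'_f = 87.535 > σ'_p = 70.4 kPa, so the stress path crosses the preconsolidation pressure — recompression up to σ'_p, then virgin compression beyond:
S_c = H/(1+e₀)·[C_r·log₁₀(σ'_p/σ'_0) + C_c·log₁₀(σ'_f/σ'_p)]
    = 3.9/1.84 × [0.027×log₁₀(70.4/42.683) + 0.41×log₁₀(87.535/70.4)]
    = 2.1196 × [0.0058676 + 0.03879] = 0.09466 m

S_c ≈ 94.7 mm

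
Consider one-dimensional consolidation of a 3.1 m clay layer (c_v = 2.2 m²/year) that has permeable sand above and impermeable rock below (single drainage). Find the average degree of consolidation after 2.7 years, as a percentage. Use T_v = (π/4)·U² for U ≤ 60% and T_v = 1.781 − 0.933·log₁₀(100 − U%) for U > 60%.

U ≈ 82.4 %

Drainage path length: H_d = H = 3.1 m (single drainage).
T_v = c_v·t/H_d² = 2.2×2.7/3.1² = 0.61811.
T_v = 0.61811 corresponds to the U > 60% branch:
U = 1 − 10^((1.781 − T_v)/0.933)/100 = 0.8236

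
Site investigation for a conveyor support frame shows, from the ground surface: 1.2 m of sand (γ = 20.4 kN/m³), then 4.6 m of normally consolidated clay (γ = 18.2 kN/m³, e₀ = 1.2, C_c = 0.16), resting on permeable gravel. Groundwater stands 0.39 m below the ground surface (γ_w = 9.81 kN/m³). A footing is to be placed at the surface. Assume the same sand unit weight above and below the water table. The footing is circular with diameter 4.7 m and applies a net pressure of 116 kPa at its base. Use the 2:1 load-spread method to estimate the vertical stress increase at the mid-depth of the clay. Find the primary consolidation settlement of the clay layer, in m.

Mid-depth of clay below the ground surface: z = 1.2 + 4.6/2 = 3.5 m.
Total vertical stress at mid-clay: σ_v = 20.4×1.2 + 18.2×2.3 = 66.34 kPa.
Pore pressure: u = 9.81×(3.5 − 0.39) = 30.509 kPa.
Initial effective stress: σ'_0 = σ_v − u = 66.34 − 30.509 = 35.831 kPa.
Stress increase at mid-clay by the 2:1 spreading method:
Δσ ≈ qD²/(D+z)² = 116×4.7²/(4.7+3.5)² = 38.109 kPa
Final effective stress: σ'_f = σ'_0 + Δσ = 35.831 + 38.109 = 73.94 kPa.
Normally consolidated clay, so the full stress increment lies on the virgin compression line:
S_c = C_c·H/(1+e₀)·log₁₀(σ'_f/σ'_0) = 0.16×4.6/(1+1.2)×log₁₀(73.94/35.831)
    = 0.33455 × 0.31462 = 0.1053 m

S_c ≈ 0.105 m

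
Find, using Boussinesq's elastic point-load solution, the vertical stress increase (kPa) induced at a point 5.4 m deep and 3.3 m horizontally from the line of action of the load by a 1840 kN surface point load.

Δσ_z ≈ 13.6 kPa

Boussinesq vertical stress below a point load on an elastic half-space:
Δσ_z = 3P/(2πz²) · [1 + (r/z)²]^(−5/2)
r/z = 3.3/5.4 = 0.61111; [1+(r/z)²]^(−5/2) = 0.45234.
Δσ_z = 3×1840/(2π×5.4²) × 0.45234 = 30.128 × 0.45234 = 13.63 kPa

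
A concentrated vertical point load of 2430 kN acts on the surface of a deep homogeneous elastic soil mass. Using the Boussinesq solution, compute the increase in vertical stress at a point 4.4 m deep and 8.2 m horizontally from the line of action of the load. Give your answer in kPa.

Δσ_z ≈ 1.42 kPa

Boussinesq vertical stress below a point load on an elastic half-space:
Δσ_z = 3P/(2πz²) · [1 + (r/z)²]^(−5/2)
r/z = 8.2/4.4 = 1.8636; [1+(r/z)²]^(−5/2) = 0.02363.
Δσ_z = 3×2430/(2π×4.4²) × 0.02363 = 59.93 × 0.02363 = 1.416 kPa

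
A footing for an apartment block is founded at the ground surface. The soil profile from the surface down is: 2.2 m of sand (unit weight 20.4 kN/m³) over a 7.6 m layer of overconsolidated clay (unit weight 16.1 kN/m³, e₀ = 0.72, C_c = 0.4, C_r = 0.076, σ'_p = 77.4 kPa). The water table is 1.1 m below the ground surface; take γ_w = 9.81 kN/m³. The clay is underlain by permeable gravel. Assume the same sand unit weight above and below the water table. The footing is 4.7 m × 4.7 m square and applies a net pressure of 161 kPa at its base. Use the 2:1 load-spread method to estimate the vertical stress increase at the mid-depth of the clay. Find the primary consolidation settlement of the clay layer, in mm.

Mid-depth of clay below the ground surface: z = 2.2 + 7.6/2 = 6 m.
Total vertical stress at mid-clay: σ_v = 20.4×2.2 + 16.1×3.8 = 106.06 kPa.
Pore pressure: u = 9.81×(6 − 1.1) = 48.069 kPa.
Initial effective stress: σ'_0 = σ_v − u = 106.06 − 48.069 = 57.991 kPa.
Stress increase at mid-clay by the 2:1 spreading method:
Δσ = qBL/((B+z)(L+z)) = 161×4.7×4.7/((4.7+6)(4.7+6)) = 31.064 kPa
Final effective stress: σ'_f = 57.991 + 31.064 = 89.055 kPa.
σ'_f = 89.055 > σ'_p = 77.4 kPa, so the stress path crosses the preconsolidation pressure — recompression up to σ'_p, then virgin compression beyond:
S_c = H/(1+e₀)·[C_r·log₁₀(σ'_p/σ'_0) + C_c·log₁₀(σ'_f/σ'_p)]
    = 7.6/1.72 × [0.076×log₁₀(77.4/57.991) + 0.4×log₁₀(89.055/77.4)]
    = 4.4186 × [0.0095289 + 0.024367] = 0.1498 m

S_c ≈ 150 mm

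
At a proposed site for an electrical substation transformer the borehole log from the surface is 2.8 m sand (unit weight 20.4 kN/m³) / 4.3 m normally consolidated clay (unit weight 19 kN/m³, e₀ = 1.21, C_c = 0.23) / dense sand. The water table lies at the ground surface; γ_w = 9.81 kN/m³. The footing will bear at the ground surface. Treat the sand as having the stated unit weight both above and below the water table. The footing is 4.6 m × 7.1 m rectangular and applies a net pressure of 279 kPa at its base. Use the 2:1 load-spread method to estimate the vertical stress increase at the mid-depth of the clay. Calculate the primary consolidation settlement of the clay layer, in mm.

S_c ≈ 186 mm

Mid-depth of clay below the ground surface: z = 2.8 + 4.3/2 = 4.95 m.
Total vertical stress at mid-clay: σ_v = 20.4×2.8 + 19×2.15 = 97.97 kPa.
Pore pressure: u = 9.81×(4.95 − 0) = 48.56 kPa.
Initial effective stress: σ'_0 = σ_v − u = 97.97 − 48.56 = 49.41 kPa.
Stress increase at mid-clay by the 2:1 spreading method:
Δσ = qBL/((B+z)(L+z)) = 279×4.6×7.1/((4.6+4.95)(7.1+4.95)) = 79.183 kPa
Final effective stress: σ'_f = σ'_0 + Δσ = 49.41 + 79.183 = 128.59 kPa.
Normally consolidated clay, so the full stress increment lies on the virgin compression line:
S_c = C_c·H/(1+e₀)·log₁₀(σ'_f/σ'_0) = 0.23×4.3/(1+1.21)×log₁₀(128.59/49.41)
    = 0.44751 × 0.41539 = 0.1859 m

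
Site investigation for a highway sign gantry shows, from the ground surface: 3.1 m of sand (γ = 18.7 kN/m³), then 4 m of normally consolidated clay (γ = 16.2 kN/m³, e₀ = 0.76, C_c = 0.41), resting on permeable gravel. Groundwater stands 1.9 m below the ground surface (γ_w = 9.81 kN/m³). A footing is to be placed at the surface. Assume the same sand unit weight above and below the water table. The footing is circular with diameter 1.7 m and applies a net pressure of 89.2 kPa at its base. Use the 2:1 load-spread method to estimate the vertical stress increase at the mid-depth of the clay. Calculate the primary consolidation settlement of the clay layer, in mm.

S_c ≈ 36.6 mm

Mid-depth of clay below the ground surface: z = 3.1 + 4/2 = 5.1 m.
Total vertical stress at mid-clay: σ_v = 18.7×3.1 + 16.2×2 = 90.37 kPa.
Pore pressure: u = 9.81×(5.1 − 1.9) = 31.392 kPa.
Initial effective stress: σ'_0 = σ_v − u = 90.37 − 31.392 = 58.978 kPa.
Stress increase at mid-clay by the 2:1 spreading method:
Δσ ≈ qD²/(D+z)² = 89.2×1.7²/(1.7+5.1)² = 5.575 kPa
Final effective stress: σ'_f = σ'_0 + Δσ = 58.978 + 5.575 = 64.553 kPa.
Normally consolidated clay, so the full stress increment lies on the virgin compression line:
S_c = C_c·H/(1+e₀)·log₁₀(σ'_f/σ'_0) = 0.41×4/(1+0.76)×log₁₀(64.553/58.978)
    = 0.93182 × 0.039226 = 0.03655 m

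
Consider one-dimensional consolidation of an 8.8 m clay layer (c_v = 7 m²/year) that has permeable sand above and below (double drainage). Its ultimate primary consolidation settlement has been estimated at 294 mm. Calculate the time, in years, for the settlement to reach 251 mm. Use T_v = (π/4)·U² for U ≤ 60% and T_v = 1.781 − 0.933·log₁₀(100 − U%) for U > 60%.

Drainage path length: H_d = H/2 = 4.4 m (double drainage).
U = S(t)/S_ult = 251/294 = 0.8537.
U > 60%: T_v = 1.781 − 0.933·log₁₀(100 − 85.374) = 0.69394.
t = T_v·H_d²/c_v = 0.69394×4.4²/7 = 1.919 years.

t ≈ 1.92 years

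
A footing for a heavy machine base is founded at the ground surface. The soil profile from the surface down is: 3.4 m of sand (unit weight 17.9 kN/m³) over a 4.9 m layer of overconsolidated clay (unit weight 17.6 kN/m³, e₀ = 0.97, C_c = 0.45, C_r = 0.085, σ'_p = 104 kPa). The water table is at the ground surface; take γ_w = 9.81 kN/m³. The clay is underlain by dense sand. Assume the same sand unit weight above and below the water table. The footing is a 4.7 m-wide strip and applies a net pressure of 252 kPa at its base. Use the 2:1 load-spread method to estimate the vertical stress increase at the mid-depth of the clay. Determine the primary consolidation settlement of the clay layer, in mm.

S_c ≈ 280 mm

Mid-depth of clay below the ground surface: z = 3.4 + 4.9/2 = 5.85 m.
Total vertical stress at mid-clay: σ_v = 17.9×3.4 + 17.6×2.45 = 103.98 kPa.
Pore pressure: u = 9.81×(5.85 − 0) = 57.389 kPa.
Initial effective stress: σ'_0 = σ_v − u = 103.98 − 57.389 = 46.591 kPa.
Stress increase at mid-clay by the 2:1 spreading method:
Δσ = qB/(B+z) = 252×4.7/(4.7+5.85) = 112.27 kPa
Final effective stress: σ'_f = 46.591 + 112.27 = 158.86 kPa.
σ'_f = 158.86 > σ'_p = 104 kPa, so the stress path crosses the preconsolidation pressure — recompression up to σ'_p, then virgin compression beyond:
S_c = H/(1+e₀)·[C_r·log₁₀(σ'_p/σ'_0) + C_c·log₁₀(σ'_f/σ'_p)]
    = 4.9/1.97 × [0.085×log₁₀(104/46.591) + 0.45×log₁₀(158.86/104)]
    = 2.4873 × [0.029642 + 0.082792] = 0.2797 m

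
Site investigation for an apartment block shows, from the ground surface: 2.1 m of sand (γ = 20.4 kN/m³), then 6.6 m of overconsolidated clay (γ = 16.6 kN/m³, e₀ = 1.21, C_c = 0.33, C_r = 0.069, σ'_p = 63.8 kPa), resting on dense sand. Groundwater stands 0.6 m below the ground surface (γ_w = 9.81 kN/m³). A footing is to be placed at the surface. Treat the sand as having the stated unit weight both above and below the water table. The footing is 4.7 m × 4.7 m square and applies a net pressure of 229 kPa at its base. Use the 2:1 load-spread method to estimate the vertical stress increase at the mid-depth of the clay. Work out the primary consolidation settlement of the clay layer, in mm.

Mid-depth of clay below the ground surface: z = 2.1 + 6.6/2 = 5.4 m.
Total vertical stress at mid-clay: σ_v = 20.4×2.1 + 16.6×3.3 = 97.62 kPa.
Pore pressure: u = 9.81×(5.4 − 0.6) = 47.088 kPa.
Initial effective stress: σ'_0 = σ_v − u = 97.62 − 47.088 = 50.532 kPa.
Stress increase at mid-clay by the 2:1 spreading method:
Δσ = qBL/((B+z)(L+z)) = 229×4.7×4.7/((4.7+5.4)(4.7+5.4)) = 49.589 kPa
Final effective stress: σ'_f = 50.532 + 49.589 = 100.12 kPa.
σ'_f = 100.12 > σ'_p = 63.8 kPa, so the stress path crosses the preconsolidation pressure — recompression up to σ'_p, then virgin compression beyond:
S_c = H/(1+e₀)·[C_r·log₁₀(σ'_p/σ'_0) + C_c·log₁₀(σ'_f/σ'_p)]
    = 6.6/2.21 × [0.069×log₁₀(63.8/50.532) + 0.33×log₁₀(100.12/63.8)]
    = 2.9864 × [0.0069865 + 0.064581] = 0.2137 m

S_c ≈ 214 mm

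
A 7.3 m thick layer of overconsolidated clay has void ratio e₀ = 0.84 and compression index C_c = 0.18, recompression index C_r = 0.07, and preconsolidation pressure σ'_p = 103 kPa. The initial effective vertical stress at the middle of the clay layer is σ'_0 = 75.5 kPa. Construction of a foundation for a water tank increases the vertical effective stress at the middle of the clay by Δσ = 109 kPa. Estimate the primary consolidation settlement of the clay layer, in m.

S_c ≈ 0.218 m

Final effective stress: σ'_f = 75.5 + 109 = 184.5 kPa.
σ'_f = 184.5 > σ'_p = 103 kPa, so the stress path crosses the preconsolidation pressure — recompression up to σ'_p, then virgin compression beyond:
S_c = H/(1+e₀)·[C_r·log₁₀(σ'_p/σ'_0) + C_c·log₁₀(σ'_f/σ'_p)]
    = 7.3/1.84 × [0.07×log₁₀(103/75.5) + 0.18×log₁₀(184.5/103)]
    = 3.9674 × [0.0094423 + 0.045569] = 0.2183 m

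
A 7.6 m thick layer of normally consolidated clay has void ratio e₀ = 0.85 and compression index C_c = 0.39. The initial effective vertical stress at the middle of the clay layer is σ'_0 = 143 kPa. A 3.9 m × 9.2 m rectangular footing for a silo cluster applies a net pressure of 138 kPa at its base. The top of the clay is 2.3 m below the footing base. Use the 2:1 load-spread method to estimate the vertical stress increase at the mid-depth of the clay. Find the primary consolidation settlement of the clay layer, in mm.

S_c ≈ 142 mm

Mid-depth of clay below the footing base: z = 2.3 + 7.6/2 = 6.1 m.
Stress increase at mid-clay by the 2:1 spreading method:
Δσ = qBL/((B+z)(L+z)) = 138×3.9×9.2/((3.9+6.1)(9.2+6.1)) = 32.362 kPa
Final effective stress: σ'_f = σ'_0 + Δσ = 143 + 32.362 = 175.36 kPa.
Normally consolidated clay, so the full stress increment lies on the virgin compression line:
S_c = C_c·H/(1+e₀)·log₁₀(σ'_f/σ'_0) = 0.39×7.6/(1+0.85)×log₁₀(175.36/143)
    = 1.6022 × 0.088594 = 0.1419 m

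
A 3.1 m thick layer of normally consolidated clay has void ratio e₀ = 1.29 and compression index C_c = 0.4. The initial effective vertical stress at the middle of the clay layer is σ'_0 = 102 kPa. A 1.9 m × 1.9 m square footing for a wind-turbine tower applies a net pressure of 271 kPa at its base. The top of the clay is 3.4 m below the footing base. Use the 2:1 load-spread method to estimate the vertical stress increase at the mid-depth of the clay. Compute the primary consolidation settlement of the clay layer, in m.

Mid-depth of clay below the footing base: z = 3.4 + 3.1/2 = 4.95 m.
Stress increase at mid-clay by the 2:1 spreading method:
Δσ = qBL/((B+z)(L+z)) = 271×1.9×1.9/((1.9+4.95)(1.9+4.95)) = 20.849 kPa
Final effective stress: σ'_f = σ'_0 + Δσ = 102 + 20.849 = 122.85 kPa.
Normally consolidated clay, so the full stress increment lies on the virgin compression line:
S_c = C_c·H/(1+e₀)·log₁₀(σ'_f/σ'_0) = 0.4×3.1/(1+1.29)×log₁₀(122.85/102)
    = 0.54148 × 0.080775 = 0.04374 m

S_c ≈ 0.0437 m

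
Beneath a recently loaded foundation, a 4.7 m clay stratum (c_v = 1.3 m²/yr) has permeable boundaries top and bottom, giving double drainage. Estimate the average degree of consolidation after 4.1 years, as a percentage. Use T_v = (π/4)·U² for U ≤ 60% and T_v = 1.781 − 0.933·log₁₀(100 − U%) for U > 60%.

U ≈ 92.5 %

Drainage path length: H_d = H/2 = 2.35 m (double drainage).
T_v = c_v·t/H_d² = 1.3×4.1/2.35² = 0.96514.
T_v = 0.96514 corresponds to the U > 60% branch:
U = 1 − 10^((1.781 − T_v)/0.933)/100 = 0.9251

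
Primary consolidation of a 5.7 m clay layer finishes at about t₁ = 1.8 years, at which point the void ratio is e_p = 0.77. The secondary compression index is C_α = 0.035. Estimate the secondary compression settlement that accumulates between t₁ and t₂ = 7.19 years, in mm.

Secondary compression: S_s = C_α·H/(1+e_p)·log₁₀(t₂/t₁)
S_s = 0.035×5.7/(1+0.77)×log₁₀(7.19/1.8)
    = 0.1127 × 0.6015 = 0.06779 m

S_s ≈ 67.8 mm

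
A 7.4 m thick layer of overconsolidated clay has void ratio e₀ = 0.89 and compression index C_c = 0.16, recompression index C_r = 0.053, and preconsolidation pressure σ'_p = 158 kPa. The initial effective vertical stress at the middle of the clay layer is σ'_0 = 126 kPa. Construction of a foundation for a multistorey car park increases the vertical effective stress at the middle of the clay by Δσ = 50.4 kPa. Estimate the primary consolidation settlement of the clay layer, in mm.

S_c ≈ 50.4 mm

Final effective stress: σ'_f = 126 + 50.4 = 176.4 kPa.
σ'_f = 176.4 > σ'_p = 158 kPa, so the stress path crosses the preconsolidation pressure — recompression up to σ'_p, then virgin compression beyond:
S_c = H/(1+e₀)·[C_r·log₁₀(σ'_p/σ'_0) + C_c·log₁₀(σ'_f/σ'_p)]
    = 7.4/1.89 × [0.053×log₁₀(158/126) + 0.16×log₁₀(176.4/158)]
    = 3.9153 × [0.0052092 + 0.0076546] = 0.05037 m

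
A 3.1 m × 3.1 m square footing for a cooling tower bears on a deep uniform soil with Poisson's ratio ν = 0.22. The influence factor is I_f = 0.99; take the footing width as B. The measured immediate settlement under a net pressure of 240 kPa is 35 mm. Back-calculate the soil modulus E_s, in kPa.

S_e = q·B·(1−ν²)/E_s · I_f  ⇒  E_s = q·B·(1−ν²)·I_f / S_e.
E_s = 240 × 3.1 × 0.9516 × 0.99 / 0.035 = 20030 kPa

E_s ≈ 20000 kPa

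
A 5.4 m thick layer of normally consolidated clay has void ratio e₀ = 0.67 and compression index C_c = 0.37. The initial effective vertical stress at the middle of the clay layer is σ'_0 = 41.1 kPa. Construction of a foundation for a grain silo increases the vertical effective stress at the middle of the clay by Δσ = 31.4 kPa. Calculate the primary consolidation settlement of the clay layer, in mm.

Final effective stress: σ'_f = σ'_0 + Δσ = 41.1 + 31.4 = 72.5 kPa.
Normally consolidated clay, so the full stress increment lies on the virgin compression line:
S_c = C_c·H/(1+e₀)·log₁₀(σ'_f/σ'_0) = 0.37×5.4/(1+0.67)×log₁₀(72.5/41.1)
    = 1.1964 × 0.2465 = 0.2949 m

S_c ≈ 295 mm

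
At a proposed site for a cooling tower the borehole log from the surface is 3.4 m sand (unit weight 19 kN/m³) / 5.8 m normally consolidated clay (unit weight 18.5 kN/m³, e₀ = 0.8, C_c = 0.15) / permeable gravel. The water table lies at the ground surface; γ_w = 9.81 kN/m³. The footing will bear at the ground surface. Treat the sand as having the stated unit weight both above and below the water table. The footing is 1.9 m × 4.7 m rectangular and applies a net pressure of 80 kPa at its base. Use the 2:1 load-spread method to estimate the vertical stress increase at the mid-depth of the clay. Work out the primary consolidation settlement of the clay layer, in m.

S_c ≈ 0.0276 m

Mid-depth of clay below the ground surface: z = 3.4 + 5.8/2 = 6.3 m.
Total vertical stress at mid-clay: σ_v = 19×3.4 + 18.5×2.9 = 118.25 kPa.
Pore pressure: u = 9.81×(6.3 − 0) = 61.803 kPa.
Initial effective stress: σ'_0 = σ_v − u = 118.25 − 61.803 = 56.447 kPa.
Stress increase at mid-clay by the 2:1 spreading method:
Δσ = qBL/((B+z)(L+z)) = 80×1.9×4.7/((1.9+6.3)(4.7+6.3)) = 7.9202 kPa
Final effective stress: σ'_f = σ'_0 + Δσ = 56.447 + 7.9202 = 64.367 kPa.
Normally consolidated clay, so the full stress increment lies on the virgin compression line:
S_c = C_c·H/(1+e₀)·log₁₀(σ'_f/σ'_0) = 0.15×5.8/(1+0.8)×log₁₀(64.367/56.447)
    = 0.48333 × 0.057022 = 0.02756 m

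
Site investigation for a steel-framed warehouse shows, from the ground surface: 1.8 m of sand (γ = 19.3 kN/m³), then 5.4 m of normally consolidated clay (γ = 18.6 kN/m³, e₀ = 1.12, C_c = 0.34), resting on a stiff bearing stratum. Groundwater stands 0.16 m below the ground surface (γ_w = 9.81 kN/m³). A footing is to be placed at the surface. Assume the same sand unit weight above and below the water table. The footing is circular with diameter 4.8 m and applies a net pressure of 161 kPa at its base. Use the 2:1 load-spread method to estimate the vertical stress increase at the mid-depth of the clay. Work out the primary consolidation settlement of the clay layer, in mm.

Mid-depth of clay below the ground surface: z = 1.8 + 5.4/2 = 4.5 m.
Total vertical stress at mid-clay: σ_v = 19.3×1.8 + 18.6×2.7 = 84.96 kPa.
Pore pressure: u = 9.81×(4.5 − 0.16) = 42.575 kPa.
Initial effective stress: σ'_0 = σ_v − u = 84.96 − 42.575 = 42.385 kPa.
Stress increase at mid-clay by the 2:1 spreading method:
Δσ ≈ qD²/(D+z)² = 161×4.8²/(4.8+4.5)² = 42.889 kPa
Final effective stress: σ'_f = σ'_0 + Δσ = 42.385 + 42.889 = 85.274 kPa.
Normally consolidated clay, so the full stress increment lies on the virgin compression line:
S_c = C_c·H/(1+e₀)·log₁₀(σ'_f/σ'_0) = 0.34×5.4/(1+1.12)×log₁₀(85.274/42.385)
    = 0.86604 × 0.3036 = 0.2629 m

S_c ≈ 263 mm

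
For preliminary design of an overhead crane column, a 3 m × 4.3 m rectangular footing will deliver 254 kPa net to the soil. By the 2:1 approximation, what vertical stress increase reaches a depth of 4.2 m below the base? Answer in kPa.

Δσ_z ≈ 53.5 kPa

By the 2:1 method the load spreads at 1 horizontal : 2 vertical, so at depth z the loaded area has grown by z in each plan dimension:
Δσ = qBL/((B+z)(L+z)) = 254×3×4.3/((3+4.2)(4.3+4.2)) = 53.539 kPa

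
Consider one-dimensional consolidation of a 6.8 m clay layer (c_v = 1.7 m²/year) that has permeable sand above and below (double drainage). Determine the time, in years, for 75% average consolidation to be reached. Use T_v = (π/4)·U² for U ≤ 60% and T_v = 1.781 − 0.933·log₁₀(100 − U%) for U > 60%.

Drainage path length: H_d = H/2 = 3.4 m (double drainage).
U > 60%: T_v = 1.781 − 0.933·log₁₀(100 − 75) = 0.47672.
t = T_v·H_d²/c_v = 0.47672×3.4²/1.7 = 3.242 years.

t ≈ 3.24 years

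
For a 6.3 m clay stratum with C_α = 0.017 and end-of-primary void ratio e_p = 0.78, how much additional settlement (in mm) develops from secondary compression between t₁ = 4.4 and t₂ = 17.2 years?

S_s ≈ 35.6 mm

Secondary compression: S_s = C_α·H/(1+e_p)·log₁₀(t₂/t₁)
S_s = 0.017×6.3/(1+0.78)×log₁₀(17.2/4.4)
    = 0.06017 × 0.5921 = 0.03562 m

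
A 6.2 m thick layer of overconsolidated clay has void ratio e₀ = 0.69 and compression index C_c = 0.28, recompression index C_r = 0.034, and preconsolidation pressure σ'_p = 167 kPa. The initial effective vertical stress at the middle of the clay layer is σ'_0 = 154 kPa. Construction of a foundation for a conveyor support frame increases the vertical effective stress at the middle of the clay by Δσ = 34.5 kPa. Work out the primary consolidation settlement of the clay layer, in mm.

S_c ≈ 58.4 mm

Final effective stress: σ'_f = 154 + 34.5 = 188.5 kPa.
σ'_f = 188.5 > σ'_p = 167 kPa, so the stress path crosses the preconsolidation pressure — recompression up to σ'_p, then virgin compression beyond:
S_c = H/(1+e₀)·[C_r·log₁₀(σ'_p/σ'_0) + C_c·log₁₀(σ'_f/σ'_p)]
    = 6.2/1.69 × [0.034×log₁₀(167/154) + 0.28×log₁₀(188.5/167)]
    = 3.6686 × [0.0011967 + 0.014727] = 0.05842 m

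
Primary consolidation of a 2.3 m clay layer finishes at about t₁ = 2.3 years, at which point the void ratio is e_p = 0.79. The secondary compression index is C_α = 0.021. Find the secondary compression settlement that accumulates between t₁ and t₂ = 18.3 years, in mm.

S_s ≈ 24.3 mm

Secondary compression: S_s = C_α·H/(1+e_p)·log₁₀(t₂/t₁)
S_s = 0.021×2.3/(1+0.79)×log₁₀(18.3/2.3)
    = 0.02698 × 0.9007 = 0.0243 m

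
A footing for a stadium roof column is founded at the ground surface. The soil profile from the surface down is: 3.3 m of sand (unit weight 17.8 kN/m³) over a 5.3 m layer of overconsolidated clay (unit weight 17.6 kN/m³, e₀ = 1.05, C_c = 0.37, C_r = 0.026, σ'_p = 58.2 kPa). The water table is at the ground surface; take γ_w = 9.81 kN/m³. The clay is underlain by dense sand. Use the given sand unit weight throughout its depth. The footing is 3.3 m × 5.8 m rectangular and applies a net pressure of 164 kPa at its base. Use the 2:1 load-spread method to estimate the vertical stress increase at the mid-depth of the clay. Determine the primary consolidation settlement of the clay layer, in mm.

Mid-depth of clay below the ground surface: z = 3.3 + 5.3/2 = 5.95 m.
Total vertical stress at mid-clay: σ_v = 17.8×3.3 + 17.6×2.65 = 105.38 kPa.
Pore pressure: u = 9.81×(5.95 − 0) = 58.37 kPa.
Initial effective stress: σ'_0 = σ_v − u = 105.38 − 58.37 = 47.01 kPa.
Stress increase at mid-clay by the 2:1 spreading method:
Δσ = qBL/((B+z)(L+z)) = 164×3.3×5.8/((3.3+5.95)(5.8+5.95)) = 28.881 kPa
Final effective stress: σ'_f = 47.01 + 28.881 = 75.891 kPa.
σ'_f = 75.891 > σ'_p = 58.2 kPa, so the stress path crosses the preconsolidation pressure — recompression up to σ'_p, then virgin compression beyond:
S_c = H/(1+e₀)·[C_r·log₁₀(σ'_p/σ'_0) + C_c·log₁₀(σ'_f/σ'_p)]
    = 5.3/2.05 × [0.026×log₁₀(58.2/47.01) + 0.37×log₁₀(75.891/58.2)]
    = 2.5854 × [0.0024111 + 0.042649] = 0.1165 m

S_c ≈ 116 mm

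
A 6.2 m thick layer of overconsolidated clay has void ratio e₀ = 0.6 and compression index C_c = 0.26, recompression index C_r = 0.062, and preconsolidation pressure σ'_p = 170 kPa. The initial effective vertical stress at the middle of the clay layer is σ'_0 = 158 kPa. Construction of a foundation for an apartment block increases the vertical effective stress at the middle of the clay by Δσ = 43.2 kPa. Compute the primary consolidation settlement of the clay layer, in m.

Final effective stress: σ'_f = 158 + 43.2 = 201.2 kPa.
σ'_f = 201.2 > σ'_p = 170 kPa, so the stress path crosses the preconsolidation pressure — recompression up to σ'_p, then virgin compression beyond:
S_c = H/(1+e₀)·[C_r·log₁₀(σ'_p/σ'_0) + C_c·log₁₀(σ'_f/σ'_p)]
    = 6.2/1.6 × [0.062×log₁₀(170/158) + 0.26×log₁₀(201.2/170)]
    = 3.875 × [0.0019711 + 0.019027] = 0.08137 m

S_c ≈ 0.0814 m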